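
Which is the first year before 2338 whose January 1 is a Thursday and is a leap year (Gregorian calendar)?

Jan 1 advances by 2 weekdays after a leap year and by 1 after a common year.
2338: Jan 1 is Saturday.
2337: Friday
2336: Wednesday (leap)
2335: Tuesday
2334: Monday
2333: Sunday
2332: Friday (leap)
2331: Thursday
2330: Wednesday
2329: Tuesday
2328: Sunday (leap)
2327: Saturday
2326: Friday
2325: Thursday
2324: Tuesday (leap)
2323: Monday
2322: Sunday
2321: Saturday
2320: Thursday (leap)
2320 begins on a Thursday and is a leap year.

2320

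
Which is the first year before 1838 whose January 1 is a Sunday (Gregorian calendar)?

1837

Jan 1 advances by 2 weekdays after a leap year and by 1 after a common year.
1838: Jan 1 is Monday.
1837: Sunday
1837 begins on a Sunday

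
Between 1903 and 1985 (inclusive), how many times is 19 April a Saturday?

Track 19 April's weekday year by year (advancing +1, or +2 across a Feb 29):
  1903: Sun  1904: Tue (+2)  1905: Wed (+1)  1906: Thu (+1)  1907: Fri (+1)
  1908: Sun (+2)  1909: Mon (+1)  1910: Tue (+1)  1911: Wed (+1)  1912: Fri (+2)
  1913: Sat (+1) ✓  1914: Sun (+1)  1915: Mon (+1)  1916: Wed (+2)  … (55 more years) …
  1972: Wed (+2)  1973: Thu (+1)  1974: Fri (+1)  1975: Sat (+1) ✓  1976: Mon (+2)
  1977: Tue (+1)  1978: Wed (+1)  1979: Thu (+1)  1980: Sat (+2) ✓  1981: Sun (+1)
  1982: Mon (+1)  1983: Tue (+1)  1984: Thu (+2)  1985: Fri (+1)
Saturday years: 1913, 1919, 1924, 1930, 1941, 1947, 1952, 1958, 1969, 1975, 1980 — 11 in total.

11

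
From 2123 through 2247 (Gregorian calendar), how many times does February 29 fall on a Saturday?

Leap years in 2123–2247: 30 of them.
Feb 29 weekday advances by 5 (mod 7) from one leap year to the next four years later (or differs when a century non-leap intervenes).
Leap-day weekdays: 2124:Tue 2128:Sun 2132:Fri 2136:Wed 2140:Mon 2144:Sat✓ 2148:Thu 2152:Tue 2156:Sun 2160:Fri 2164:Wed 2168:Mon 2172:Sat✓ …(4 more)… 2192:Wed 2196:Mon 2204:Wed 2208:Mon 2212:Sat✓ 2216:Thu 2220:Tue 2224:Sun 2228:Fri 2232:Wed 2236:Mon 2240:Sat✓ 2244:Thu
Saturday: 2144, 2172, 2212, 2240 → 4.

4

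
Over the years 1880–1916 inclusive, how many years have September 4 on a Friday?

6

Track September 4's weekday year by year (advancing +1, or +2 across a Feb 29):
  1880: Sat  1881: Sun (+1)  1882: Mon (+1)  1883: Tue (+1)  1884: Thu (+2)
  1885: Fri (+1) ✓  1886: Sat (+1)  1887: Sun (+1)  1888: Tue (+2)  1889: Wed (+1)
  1890: Thu (+1)  1891: Fri (+1) ✓  1892: Sun (+2)  1893: Mon (+1)  … (9 more years) …
  1903: Fri (+1) ✓  1904: Sun (+2)  1905: Mon (+1)  1906: Tue (+1)  1907: Wed (+1)
  1908: Fri (+2) ✓  1909: Sat (+1)  1910: Sun (+1)  1911: Mon (+1)  1912: Wed (+2)
  1913: Thu (+1)  1914: Fri (+1) ✓  1915: Sat (+1)  1916: Mon (+2)
Friday years: 1885, 1891, 1896, 1903, 1908, 1914 — 6 in total.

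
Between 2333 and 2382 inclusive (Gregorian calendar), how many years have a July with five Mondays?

22

July has 31 days; it has five Mondays when Monday falls among the first (month-length − 28) days — i.e. when July 1 is one of Monday/Sunday/Saturday.
July 1 by year: 2333:Sat✓ 2334:Sun✓ 2335:Mon✓ 2336:Wed 2337:Thu 2338:Fri 2339:Sat✓ 2340:Mon✓ 2341:Tue 2342:Wed 2343:Thu 2344:Sat✓ 2345:Sun✓ 2346:Mon✓ 2347:Tue …(20 more)… 2368:Mon✓ 2369:Tue 2370:Wed 2371:Thu 2372:Sat✓ 2373:Sun✓ 2374:Mon✓ 2375:Tue 2376:Thu 2377:Fri 2378:Sat✓ 2379:Sun✓ 2380:Tue 2381:Wed 2382:Thu
Years with five Mondays: 2333, 2334, 2335, 2339, 2340, 2344, 2345, 2346, 2350, 2351, 2356, 2357, 2361, 2362, 2363, 2367, 2368, 2372, 2373, 2374, 2378, 2379 → 22.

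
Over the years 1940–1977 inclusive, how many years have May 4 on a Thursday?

5

Track May 4's weekday year by year (advancing +1, or +2 across a Feb 29):
  1940: Sat  1941: Sun (+1)  1942: Mon (+1)  1943: Tue (+1)  1944: Thu (+2) ✓
  1945: Fri (+1)  1946: Sat (+1)  1947: Sun (+1)  1948: Tue (+2)  1949: Wed (+1)
  1950: Thu (+1) ✓  1951: Fri (+1)  1952: Sun (+2)  1953: Mon (+1)  … (10 more years) …
  1964: Mon (+2)  1965: Tue (+1)  1966: Wed (+1)  1967: Thu (+1) ✓  1968: Sat (+2)
  1969: Sun (+1)  1970: Mon (+1)  1971: Tue (+1)  1972: Thu (+2) ✓  1973: Fri (+1)
  1974: Sat (+1)  1975: Sun (+1)  1976: Tue (+2)  1977: Wed (+1)
Thursday years: 1944, 1950, 1961, 1967, 1972 — 5 in total.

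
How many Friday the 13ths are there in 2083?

Check the 13th of each month of 2083: Jan 13: Wed, Feb 13: Sat, Mar 13: Sat, Apr 13: Tue, May 13: Thu, Jun 13: Sun, Jul 13: Tue, Aug 13: Fri, Sep 13: Mon, Oct 13: Wed, Nov 13: Sat, Dec 13: Mon.
Friday occurs in August — 1 month.

1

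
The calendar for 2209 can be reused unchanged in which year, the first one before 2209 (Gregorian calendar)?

2197

Two years share a calendar iff Jan 1 falls on the same weekday and both are leap or both are common. 2209: Jan 1 is Sunday, common year.
2208: Jan 1 Friday, leap
2207: Jan 1 Thursday, common
2206: Jan 1 Wednesday, common
2205: Jan 1 Tuesday, common
2204: Jan 1 Sunday, leap
2203: Jan 1 Saturday, common
2202: Jan 1 Friday, common
2201: Jan 1 Thursday, common
2200: Jan 1 Wednesday, common
2199: Jan 1 Tuesday, common
2198: Jan 1 Monday, common
2197: Jan 1 Sunday, common
2197 matches on both conditions.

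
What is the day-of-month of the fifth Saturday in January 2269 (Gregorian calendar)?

January 1, 2269 is a Friday, so the first Saturday is the 2nd.
The fifth Saturday is 2 + 28 = 30.

30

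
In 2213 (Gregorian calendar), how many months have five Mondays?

A month of length L has five Mondays iff its first Monday is on day ≤ L−28 (so day 1–3 in a 31-day month, 1–2 in a 30-day month, day 1 in a leap February).
Checking each month of 2213: Jan starts Fri (31d); Feb starts Mon (28d); Mar starts Mon (31d) ✓; Apr starts Thu (30d); May starts Sat (31d) ✓; Jun starts Tue (30d); Jul starts Thu (31d); Aug starts Sun (31d) ✓; Sep starts Wed (30d); Oct starts Fri (31d); Nov starts Mon (30d) ✓; Dec starts Wed (31d).
Five-Monday months: March, May, August, November → 4.

4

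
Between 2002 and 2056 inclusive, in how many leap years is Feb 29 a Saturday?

2

Leap years in 2002–2056: 14 of them.
Feb 29 weekday advances by 5 (mod 7) from one leap year to the next four years later (or differs when a century non-leap intervenes).
Leap-day weekdays: 2004:Sun 2008:Fri 2012:Wed 2016:Mon 2020:Sat✓ 2024:Thu 2028:Tue 2032:Sun 2036:Fri 2040:Wed 2044:Mon 2048:Sat✓ 2052:Thu 2056:Tue
Saturday: 2020, 2048 → 2.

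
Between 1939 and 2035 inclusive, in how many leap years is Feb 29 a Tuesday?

Leap years in 1939–2035: 24 of them.
Feb 29 weekday advances by 5 (mod 7) from one leap year to the next four years later (or differs when a century non-leap intervenes).
Leap-day weekdays: 1940:Thu 1944:Tue✓ 1948:Sun 1952:Fri 1956:Wed 1960:Mon 1964:Sat 1968:Thu 1972:Tue✓ 1976:Sun 1980:Fri 1984:Wed 1988:Mon 1992:Sat 1996:Thu 2000:Tue✓ 2004:Sun 2008:Fri 2012:Wed 2016:Mon 2020:Sat 2024:Thu 2028:Tue✓ 2032:Sun
Tuesday: 1944, 1972, 2000, 2028 → 4.

4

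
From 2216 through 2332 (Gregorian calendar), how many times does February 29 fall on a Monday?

5

Leap years in 2216–2332: 29 of them.
Feb 29 weekday advances by 5 (mod 7) from one leap year to the next four years later (or differs when a century non-leap intervenes).
Leap-day weekdays: 2216:Thu 2220:Tue 2224:Sun 2228:Fri 2232:Wed 2236:Mon✓ 2240:Sat 2244:Thu 2248:Tue 2252:Sun 2256:Fri 2260:Wed 2264:Mon✓ …(3 more)… 2280:Sun 2284:Fri 2288:Wed 2292:Mon✓ 2296:Sat 2304:Mon✓ 2308:Sat 2312:Thu 2316:Tue 2320:Sun 2324:Fri 2328:Wed 2332:Mon✓
Monday: 2236, 2264, 2292, 2304, 2332 → 5.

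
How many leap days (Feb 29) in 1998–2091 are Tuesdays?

Leap years in 1998–2091: 23 of them.
Feb 29 weekday advances by 5 (mod 7) from one leap year to the next four years later (or differs when a century non-leap intervenes).
Leap-day weekdays: 2000:Tue✓ 2004:Sun 2008:Fri 2012:Wed 2016:Mon 2020:Sat 2024:Thu 2028:Tue✓ 2032:Sun 2036:Fri 2040:Wed 2044:Mon 2048:Sat 2052:Thu 2056:Tue✓ 2060:Sun 2064:Fri 2068:Wed 2072:Mon 2076:Sat 2080:Thu 2084:Tue✓ 2088:Sun
Tuesday: 2000, 2028, 2056, 2084 → 4.

4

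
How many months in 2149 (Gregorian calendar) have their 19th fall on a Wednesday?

3

Check the 19th of each month of 2149: Jan 19: Sun, Feb 19: Wed, Mar 19: Wed, Apr 19: Sat, May 19: Mon, Jun 19: Thu, Jul 19: Sat, Aug 19: Tue, Sep 19: Fri, Oct 19: Sun, Nov 19: Wed, Dec 19: Fri.
Wednesday occurs in February, March, November — 3 months.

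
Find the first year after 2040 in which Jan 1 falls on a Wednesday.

Jan 1 advances by 2 weekdays after a leap year and by 1 after a common year.
2040: Jan 1 is Sunday (leap).
2041: Tuesday
2042: Wednesday
2042 begins on a Wednesday

2042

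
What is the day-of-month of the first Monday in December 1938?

5

December 1, 1938 is a Thursday, so the first Monday is the 5th.
The first Monday is 5 + 0 = 5.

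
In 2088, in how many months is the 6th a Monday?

2

Check the 6th of each month of 2088: Jan 6: Tue, Feb 6: Fri, Mar 6: Sat, Apr 6: Tue, May 6: Thu, Jun 6: Sun, Jul 6: Tue, Aug 6: Fri, Sep 6: Mon, Oct 6: Wed, Nov 6: Sat, Dec 6: Mon.
Monday occurs in September, December — 2 months.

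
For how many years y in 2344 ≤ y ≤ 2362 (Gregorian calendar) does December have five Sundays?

December has 31 days; it has five Sundays when Sunday falls among the first (month-length − 28) days — i.e. when December 1 is one of Sunday/Saturday/Friday.
December 1 by year: 2344:Fri✓ 2345:Sat✓ 2346:Sun✓ 2347:Mon 2348:Wed 2349:Thu 2350:Fri✓ 2351:Sat✓ 2352:Mon 2353:Tue 2354:Wed 2355:Thu 2356:Sat✓ 2357:Sun✓ 2358:Mon 2359:Tue 2360:Thu 2361:Fri✓ 2362:Sat✓
Years with five Sundays: 2344, 2345, 2346, 2350, 2351, 2356, 2357, 2361, 2362 → 9.

9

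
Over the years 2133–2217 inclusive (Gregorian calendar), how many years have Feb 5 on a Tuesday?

12

Track Feb 5's weekday year by year (advancing +1, or +2 across a Feb 29):
  2133: Thu  2134: Fri (+1)  2135: Sat (+1)  2136: Sun (+1)  2137: Tue (+2) ✓
  2138: Wed (+1)  2139: Thu (+1)  2140: Fri (+1)  2141: Sun (+2)  2142: Mon (+1)
  2143: Tue (+1) ✓  2144: Wed (+1)  2145: Fri (+2)  2146: Sat (+1)  … (57 more years) …
  2204: Sun (+1)  2205: Tue (+2) ✓  2206: Wed (+1)  2207: Thu (+1)  2208: Fri (+1)
  2209: Sun (+2)  2210: Mon (+1)  2211: Tue (+1) ✓  2212: Wed (+1)  2213: Fri (+2)
  2214: Sat (+1)  2215: Sun (+1)  2216: Mon (+1)  2217: Wed (+2)
Tuesday years: 2137, 2143, 2154, 2160, 2165, 2171, 2182, 2188, 2193, 2199, 2205, 2211 — 12 in total.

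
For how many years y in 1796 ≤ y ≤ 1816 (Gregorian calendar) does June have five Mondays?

June has 30 days; it has five Mondays when Monday falls among the first (month-length − 28) days — i.e. when June 1 is one of Monday/Sunday.
June 1 by year: 1796:Wed 1797:Thu 1798:Fri 1799:Sat 1800:Sun✓ 1801:Mon✓ 1802:Tue 1803:Wed 1804:Fri 1805:Sat 1806:Sun✓ 1807:Mon✓ 1808:Wed 1809:Thu 1810:Fri 1811:Sat 1812:Mon✓ 1813:Tue 1814:Wed 1815:Thu 1816:Sat
Years with five Mondays: 1800, 1801, 1806, 1807, 1812 → 5.

5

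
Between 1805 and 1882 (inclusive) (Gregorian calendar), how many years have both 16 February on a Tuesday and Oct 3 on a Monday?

3

Check each year's weekday for 16 February and Oct 3:
  1805: Sat/Thu  1806: Sun/Fri  1807: Mon/Sat  1808: Tue/Mon ✓  1809: Thu/Tue  1810: Fri/Wed  1811: Sat/Thu  1812: Sun/Sat  1813: Tue/Sun  1814: Wed/Mon  1815: Thu/Tue  1816: Fri/Thu  1817: Sun/Fri  1818: Mon/Sat  …(50 more)…  1869: Tue/Sun  1870: Wed/Mon  1871: Thu/Tue  1872: Fri/Thu  1873: Sun/Fri  1874: Mon/Sat  1875: Tue/Sun  1876: Wed/Tue  1877: Fri/Wed  1878: Sat/Thu  1879: Sun/Fri  1880: Mon/Sun  1881: Wed/Mon  1882: Thu/Tue
Both conditions hold in: 1808, 1836, 1864 — 3.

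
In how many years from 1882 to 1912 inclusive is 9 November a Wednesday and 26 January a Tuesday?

2

Check each year's weekday for 9 November and 26 January:
  1882: Thu/Thu  1883: Fri/Fri  1884: Sun/Sat  1885: Mon/Mon  1886: Tue/Tue  1887: Wed/Wed  1888: Fri/Thu  1889: Sat/Sat  1890: Sun/Sun  1891: Mon/Mon  1892: Wed/Tue ✓  1893: Thu/Thu  1894: Fri/Fri  1895: Sat/Sat  …(3 more)…  1899: Thu/Thu  1900: Fri/Fri  1901: Sat/Sat  1902: Sun/Sun  1903: Mon/Mon  1904: Wed/Tue ✓  1905: Thu/Thu  1906: Fri/Fri  1907: Sat/Sat  1908: Mon/Sun  1909: Tue/Tue  1910: Wed/Wed  1911: Thu/Thu  1912: Sat/Fri
Both conditions hold in: 1892, 1904 — 2.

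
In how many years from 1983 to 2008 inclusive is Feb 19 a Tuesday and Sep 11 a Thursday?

Check each year's weekday for Feb 19 and Sep 11:
  1983: Sat/Sun  1984: Sun/Tue  1985: Tue/Wed  1986: Wed/Thu  1987: Thu/Fri  1988: Fri/Sun  1989: Sun/Mon  1990: Mon/Tue  1991: Tue/Wed  1992: Wed/Fri  1993: Fri/Sat  1994: Sat/Sun  1995: Sun/Mon  1996: Mon/Wed  1997: Wed/Thu  1998: Thu/Fri  1999: Fri/Sat  2000: Sat/Mon  2001: Mon/Tue  2002: Tue/Wed  2003: Wed/Thu  2004: Thu/Sat  2005: Sat/Sun  2006: Sun/Mon  2007: Mon/Tue  2008: Tue/Thu ✓
Both conditions hold in: 2008 — 1.

1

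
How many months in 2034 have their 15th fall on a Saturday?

2

Check the 15th of each month of 2034: Jan 15: Sun, Feb 15: Wed, Mar 15: Wed, Apr 15: Sat, May 15: Mon, Jun 15: Thu, Jul 15: Sat, Aug 15: Tue, Sep 15: Fri, Oct 15: Sun, Nov 15: Wed, Dec 15: Fri.
Saturday occurs in April, July — 2 months.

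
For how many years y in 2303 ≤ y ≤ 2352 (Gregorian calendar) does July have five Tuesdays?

July has 31 days; it has five Tuesdays when Tuesday falls among the first (month-length − 28) days — i.e. when July 1 is one of Tuesday/Monday/Sunday.
July 1 by year: 2303:Wed 2304:Fri 2305:Sat 2306:Sun✓ 2307:Mon✓ 2308:Wed 2309:Thu 2310:Fri 2311:Sat 2312:Mon✓ 2313:Tue✓ 2314:Wed 2315:Thu 2316:Sat 2317:Sun✓ …(20 more)… 2338:Fri 2339:Sat 2340:Mon✓ 2341:Tue✓ 2342:Wed 2343:Thu 2344:Sat 2345:Sun✓ 2346:Mon✓ 2347:Tue✓ 2348:Thu 2349:Fri 2350:Sat 2351:Sun✓ 2352:Tue✓
Years with five Tuesdays: 2306, 2307, 2312, 2313, 2317, 2318, 2319, 2323, 2324, 2328, 2329, 2330, 2334, 2335, 2340, 2341, 2345, 2346, 2347, 2351, 2352 → 21.

21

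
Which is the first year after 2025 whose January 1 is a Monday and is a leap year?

Jan 1 advances by 2 weekdays after a leap year and by 1 after a common year.
2025: Jan 1 is Wednesday.
2026: Thursday
2027: Friday
2028: Saturday (leap)
2029: Monday
2030: Tuesday
2031: Wednesday
2032: Thursday (leap)
2033: Saturday
2034: Sunday
2035: Monday
2036: Tuesday (leap)
2037: Thursday
2038: Friday
2039: Saturday
2040: Sunday (leap)
2041: Tuesday
2042: Wednesday
2043: Thursday
2044: Friday (leap)
2045: Sunday
2046: Monday
2047: Tuesday
2048: Wednesday (leap)
2049: Friday
2050: Saturday
2051: Sunday
2052: Monday (leap)
2052 begins on a Monday and is a leap year.

2052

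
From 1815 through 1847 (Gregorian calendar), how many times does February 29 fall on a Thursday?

2

Leap years in 1815–1847: 8 of them.
Feb 29 weekday advances by 5 (mod 7) from one leap year to the next four years later (or differs when a century non-leap intervenes).
Leap-day weekdays: 1816:Thu✓ 1820:Tue 1824:Sun 1828:Fri 1832:Wed 1836:Mon 1840:Sat 1844:Thu✓
Thursday: 1816, 1844 → 2.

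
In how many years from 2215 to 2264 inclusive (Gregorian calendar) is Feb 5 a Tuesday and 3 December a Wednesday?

Check each year's weekday for Feb 5 and 3 December:
  2215: Sun/Sun  2216: Mon/Tue  2217: Wed/Wed  2218: Thu/Thu  2219: Fri/Fri  2220: Sat/Sun  2221: Mon/Mon  2222: Tue/Tue  2223: Wed/Wed  2224: Thu/Fri  2225: Sat/Sat  2226: Sun/Sun  2227: Mon/Mon  2228: Tue/Wed ✓  …(22 more)…  2251: Wed/Wed  2252: Thu/Fri  2253: Sat/Sat  2254: Sun/Sun  2255: Mon/Mon  2256: Tue/Wed ✓  2257: Thu/Thu  2258: Fri/Fri  2259: Sat/Sat  2260: Sun/Mon  2261: Tue/Tue  2262: Wed/Wed  2263: Thu/Thu  2264: Fri/Sat
Both conditions hold in: 2228, 2256 — 2.

2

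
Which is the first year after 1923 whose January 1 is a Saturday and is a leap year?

Jan 1 advances by 2 weekdays after a leap year and by 1 after a common year.
1923: Jan 1 is Monday.
1924: Tuesday (leap)
1925: Thursday
1926: Friday
1927: Saturday
1928: Sunday (leap)
1929: Tuesday
1930: Wednesday
1931: Thursday
1932: Friday (leap)
1933: Sunday
1934: Monday
1935: Tuesday
1936: Wednesday (leap)
1937: Friday
1938: Saturday
1939: Sunday
1940: Monday (leap)
1941: Wednesday
1942: Thursday
1943: Friday
1944: Saturday (leap)
1944 begins on a Saturday and is a leap year.

1944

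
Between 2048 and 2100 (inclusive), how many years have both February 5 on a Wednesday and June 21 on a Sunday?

Check each year's weekday for February 5 and June 21:
  2048: Wed/Sun ✓  2049: Fri/Mon  2050: Sat/Tue  2051: Sun/Wed  2052: Mon/Fri  2053: Wed/Sat  2054: Thu/Sun  2055: Fri/Mon  2056: Sat/Wed  2057: Mon/Thu  2058: Tue/Fri  2059: Wed/Sat  2060: Thu/Mon  2061: Sat/Tue  …(25 more)…  2087: Wed/Sat  2088: Thu/Mon  2089: Sat/Tue  2090: Sun/Wed  2091: Mon/Thu  2092: Tue/Sat  2093: Thu/Sun  2094: Fri/Mon  2095: Sat/Tue  2096: Sun/Thu  2097: Tue/Fri  2098: Wed/Sat  2099: Thu/Sun  2100: Fri/Mon
Both conditions hold in: 2048, 2076 — 2.

2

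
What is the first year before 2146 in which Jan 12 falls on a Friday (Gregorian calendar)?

2142

From one year to the next, a fixed date's weekday advances by 1, or by 2 when a Feb 29 lies between the two dates.
2146: January 12 is Wednesday.
2145: Tuesday (−1)
2144: Sunday (−2)
2143: Saturday (−1)
2142: Friday (−1)
Jan 12 falls on a Friday in 2142.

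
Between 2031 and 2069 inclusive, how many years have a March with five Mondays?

March has 31 days; it has five Mondays when Monday falls among the first (month-length − 28) days — i.e. when March 1 is one of Monday/Sunday/Saturday.
March 1 by year: 2031:Sat✓ 2032:Mon✓ 2033:Tue 2034:Wed 2035:Thu 2036:Sat✓ 2037:Sun✓ 2038:Mon✓ 2039:Tue 2040:Thu 2041:Fri 2042:Sat✓ 2043:Sun✓ 2044:Tue 2045:Wed …(9 more)… 2055:Mon✓ 2056:Wed 2057:Thu 2058:Fri 2059:Sat✓ 2060:Mon✓ 2061:Tue 2062:Wed 2063:Thu 2064:Sat✓ 2065:Sun✓ 2066:Mon✓ 2067:Tue 2068:Thu 2069:Fri
Years with five Mondays: 2031, 2032, 2036, 2037, 2038, 2042, 2043, 2048, 2049, 2053, 2054, 2055, 2059, 2060, 2064, 2065, 2066 → 17.

17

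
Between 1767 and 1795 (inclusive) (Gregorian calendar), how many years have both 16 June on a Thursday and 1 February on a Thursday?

0

Check each year's weekday for 16 June and 1 February:
  1767: Tue/Sun  1768: Thu/Mon  1769: Fri/Wed  1770: Sat/Thu  1771: Sun/Fri  1772: Tue/Sat  1773: Wed/Mon  1774: Thu/Tue  1775: Fri/Wed  1776: Sun/Thu  1777: Mon/Sat  1778: Tue/Sun  1779: Wed/Mon  1780: Fri/Tue  1781: Sat/Thu  1782: Sun/Fri  1783: Mon/Sat  1784: Wed/Sun  1785: Thu/Tue  1786: Fri/Wed  1787: Sat/Thu  1788: Mon/Fri  1789: Tue/Sun  1790: Wed/Mon  1791: Thu/Tue  1792: Sat/Wed  1793: Sun/Fri  1794: Mon/Sat  1795: Tue/Sun
Both conditions hold in: no year — 0.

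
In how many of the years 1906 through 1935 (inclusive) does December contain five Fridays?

December has 31 days; it has five Fridays when Friday falls among the first (month-length − 28) days — i.e. when December 1 is one of Friday/Thursday/Wednesday.
December 1 by year: 1906:Sat 1907:Sun 1908:Tue 1909:Wed✓ 1910:Thu✓ 1911:Fri✓ 1912:Sun 1913:Mon 1914:Tue 1915:Wed✓ 1916:Fri✓ 1917:Sat 1918:Sun 1919:Mon 1920:Wed✓ 1921:Thu✓ 1922:Fri✓ 1923:Sat 1924:Mon 1925:Tue 1926:Wed✓ 1927:Thu✓ 1928:Sat 1929:Sun 1930:Mon 1931:Tue 1932:Thu✓ 1933:Fri✓ 1934:Sat 1935:Sun
Years with five Fridays: 1909, 1910, 1911, 1915, 1916, 1920, 1921, 1922, 1926, 1927, 1932, 1933 → 12.

12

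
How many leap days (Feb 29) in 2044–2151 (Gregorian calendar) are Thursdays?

Leap years in 2044–2151: 26 of them.
Feb 29 weekday advances by 5 (mod 7) from one leap year to the next four years later (or differs when a century non-leap intervenes).
Leap-day weekdays: 2044:Mon 2048:Sat 2052:Thu✓ 2056:Tue 2060:Sun 2064:Fri 2068:Wed 2072:Mon 2076:Sat 2080:Thu✓ 2084:Tue 2088:Sun 2092:Fri 2096:Wed 2104:Fri 2108:Wed 2112:Mon 2116:Sat 2120:Thu✓ 2124:Tue 2128:Sun 2132:Fri 2136:Wed 2140:Mon 2144:Sat 2148:Thu✓
Thursday: 2052, 2080, 2120, 2148 → 4.

4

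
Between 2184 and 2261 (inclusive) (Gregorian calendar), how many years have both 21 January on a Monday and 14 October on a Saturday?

Check each year's weekday for 21 January and 14 October:
  2184: Wed/Thu  2185: Fri/Fri  2186: Sat/Sat  2187: Sun/Sun  2188: Mon/Tue  2189: Wed/Wed  2190: Thu/Thu  2191: Fri/Fri  2192: Sat/Sun  2193: Mon/Mon  2194: Tue/Tue  2195: Wed/Wed  2196: Thu/Fri  2197: Sat/Sat  …(50 more)…  2248: Fri/Sat  2249: Sun/Sun  2250: Mon/Mon  2251: Tue/Tue  2252: Wed/Thu  2253: Fri/Fri  2254: Sat/Sat  2255: Sun/Sun  2256: Mon/Tue  2257: Wed/Wed  2258: Thu/Thu  2259: Fri/Fri  2260: Sat/Sun  2261: Mon/Mon
Both conditions hold in: no year — 0.

0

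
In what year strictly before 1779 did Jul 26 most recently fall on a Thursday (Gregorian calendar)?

1770

From one year to the next, a fixed date's weekday advances by 1, or by 2 when a Feb 29 lies between the two dates.
1779: July 26 is Monday.
1778: Sunday (−1)
1777: Saturday (−1)
1776: Friday (−1)
1775: Wednesday (−2)
1774: Tuesday (−1)
1773: Monday (−1)
1772: Sunday (−1)
1771: Friday (−2)
1770: Thursday (−1)
Jul 26 falls on a Thursday in 1770.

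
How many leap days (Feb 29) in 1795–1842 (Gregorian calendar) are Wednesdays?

Leap years in 1795–1842: 11 of them.
Feb 29 weekday advances by 5 (mod 7) from one leap year to the next four years later (or differs when a century non-leap intervenes).
Leap-day weekdays: 1796:Mon 1804:Wed✓ 1808:Mon 1812:Sat 1816:Thu 1820:Tue 1824:Sun 1828:Fri 1832:Wed✓ 1836:Mon 1840:Sat
Wednesday: 1804, 1832 → 2.

2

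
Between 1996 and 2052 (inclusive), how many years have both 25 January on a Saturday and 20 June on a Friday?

6

Check each year's weekday for 25 January and 20 June:
  1996: Thu/Thu  1997: Sat/Fri ✓  1998: Sun/Sat  1999: Mon/Sun  2000: Tue/Tue  2001: Thu/Wed  2002: Fri/Thu  2003: Sat/Fri ✓  2004: Sun/Sun  2005: Tue/Mon  2006: Wed/Tue  2007: Thu/Wed  2008: Fri/Fri  2009: Sun/Sat  …(29 more)…  2039: Tue/Mon  2040: Wed/Wed  2041: Fri/Thu  2042: Sat/Fri ✓  2043: Sun/Sat  2044: Mon/Mon  2045: Wed/Tue  2046: Thu/Wed  2047: Fri/Thu  2048: Sat/Sat  2049: Mon/Sun  2050: Tue/Mon  2051: Wed/Tue  2052: Thu/Thu
Both conditions hold in: 1997, 2003, 2014, 2025, 2031, 2042 — 6.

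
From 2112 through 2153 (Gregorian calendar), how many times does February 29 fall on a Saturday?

2

Leap years in 2112–2153: 11 of them.
Feb 29 weekday advances by 5 (mod 7) from one leap year to the next four years later (or differs when a century non-leap intervenes).
Leap-day weekdays: 2112:Mon 2116:Sat✓ 2120:Thu 2124:Tue 2128:Sun 2132:Fri 2136:Wed 2140:Mon 2144:Sat✓ 2148:Thu 2152:Tue
Saturday: 2116, 2144 → 2.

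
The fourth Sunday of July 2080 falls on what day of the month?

July 1, 2080 is a Monday, so the first Sunday is the 7th.
The fourth Sunday is 7 + 21 = 28.

28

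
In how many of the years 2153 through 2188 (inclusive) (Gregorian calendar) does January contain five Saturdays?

January has 31 days; it has five Saturdays when Saturday falls among the first (month-length − 28) days — i.e. when January 1 is one of Saturday/Friday/Thursday.
January 1 by year: 2153:Mon 2154:Tue 2155:Wed 2156:Thu✓ 2157:Sat✓ 2158:Sun 2159:Mon 2160:Tue 2161:Thu✓ 2162:Fri✓ 2163:Sat✓ 2164:Sun 2165:Tue 2166:Wed 2167:Thu✓ …(6 more)… 2174:Sat✓ 2175:Sun 2176:Mon 2177:Wed 2178:Thu✓ 2179:Fri✓ 2180:Sat✓ 2181:Mon 2182:Tue 2183:Wed 2184:Thu✓ 2185:Sat✓ 2186:Sun 2187:Mon 2188:Tue
Years with five Saturdays: 2156, 2157, 2161, 2162, 2163, 2167, 2168, 2173, 2174, 2178, 2179, 2180, 2184, 2185 → 14.

14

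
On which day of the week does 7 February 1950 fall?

Tuesday

January 1, 1950 is a Sunday.
February 7 is day 38 of the year, i.e. 37 days after Jan 1.
37 mod 7 = 2, so advance 2 weekdays from Sunday: Tuesday.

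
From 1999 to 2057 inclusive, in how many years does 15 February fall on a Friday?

8

Track 15 February's weekday year by year (advancing +1, or +2 across a Feb 29):
  1999: Mon  2000: Tue (+1)  2001: Thu (+2)  2002: Fri (+1) ✓  2003: Sat (+1)
  2004: Sun (+1)  2005: Tue (+2)  2006: Wed (+1)  2007: Thu (+1)  2008: Fri (+1) ✓
  2009: Sun (+2)  2010: Mon (+1)  2011: Tue (+1)  2012: Wed (+1)  … (31 more years) …
  2044: Mon (+1)  2045: Wed (+2)  2046: Thu (+1)  2047: Fri (+1) ✓  2048: Sat (+1)
  2049: Mon (+2)  2050: Tue (+1)  2051: Wed (+1)  2052: Thu (+1)  2053: Sat (+2)
  2054: Sun (+1)  2055: Mon (+1)  2056: Tue (+1)  2057: Thu (+2)
Friday years: 2002, 2008, 2013, 2019, 2030, 2036, 2041, 2047 — 8 in total.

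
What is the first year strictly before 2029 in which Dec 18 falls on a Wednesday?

From one year to the next, a fixed date's weekday advances by 1, or by 2 when a Feb 29 lies between the two dates.
2029: December 18 is Tuesday.
2028: Monday (−1)
2027: Saturday (−2)
2026: Friday (−1)
2025: Thursday (−1)
2024: Wednesday (−1)
Dec 18 falls on a Wednesday in 2024.

2024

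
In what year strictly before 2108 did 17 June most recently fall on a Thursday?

From one year to the next, a fixed date's weekday advances by 1, or by 2 when a Feb 29 lies between the two dates.
2108: June 17 is Sunday.
2107: Friday (−2)
2106: Thursday (−1)
17 June falls on a Thursday in 2106.

2106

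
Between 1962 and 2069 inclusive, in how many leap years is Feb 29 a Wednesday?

Leap years in 1962–2069: 27 of them.
Feb 29 weekday advances by 5 (mod 7) from one leap year to the next four years later (or differs when a century non-leap intervenes).
Leap-day weekdays: 1964:Sat 1968:Thu 1972:Tue 1976:Sun 1980:Fri 1984:Wed✓ 1988:Mon 1992:Sat 1996:Thu 2000:Tue 2004:Sun 2008:Fri 2012:Wed✓ 2016:Mon 2020:Sat 2024:Thu 2028:Tue 2032:Sun 2036:Fri 2040:Wed✓ 2044:Mon 2048:Sat 2052:Thu 2056:Tue 2060:Sun 2064:Fri 2068:Wed✓
Wednesday: 1984, 2012, 2040, 2068 → 4.

4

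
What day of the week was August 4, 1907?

Sunday

January 1, 1907 is a Tuesday.
August 4 is day 216 of the year, i.e. 215 days after Jan 1.
215 mod 7 = 5, so advance 5 weekdays from Tuesday: Sunday.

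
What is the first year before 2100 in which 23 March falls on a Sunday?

From one year to the next, a fixed date's weekday advances by 1, or by 2 when a Feb 29 lies between the two dates.
2100: March 23 is Tuesday.
2099: Monday (−1)
2098: Sunday (−1)
23 March falls on a Sunday in 2098.

2098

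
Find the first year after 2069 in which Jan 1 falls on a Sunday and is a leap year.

Jan 1 advances by 2 weekdays after a leap year and by 1 after a common year.
2069: Jan 1 is Tuesday.
2070: Wednesday
2071: Thursday
2072: Friday (leap)
2073: Sunday
2074: Monday
2075: Tuesday
2076: Wednesday (leap)
2077: Friday
2078: Saturday
2079: Sunday
2080: Monday (leap)
2081: Wednesday
2082: Thursday
2083: Friday
2084: Saturday (leap)
2085: Monday
2086: Tuesday
2087: Wednesday
2088: Thursday (leap)
2089: Saturday
2090: Sunday
2091: Monday
2092: Tuesday (leap)
2093: Thursday
2094: Friday
2095: Saturday
2096: Sunday (leap)
2096 begins on a Sunday and is a leap year.

2096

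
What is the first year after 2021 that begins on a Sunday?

2023

Jan 1 advances by 2 weekdays after a leap year and by 1 after a common year.
2021: Jan 1 is Friday.
2022: Saturday
2023: Sunday
2023 begins on a Sunday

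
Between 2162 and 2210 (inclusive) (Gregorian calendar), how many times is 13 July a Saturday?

Track 13 July's weekday year by year (advancing +1, or +2 across a Feb 29):
  2162: Tue  2163: Wed (+1)  2164: Fri (+2)  2165: Sat (+1) ✓  2166: Sun (+1)
  2167: Mon (+1)  2168: Wed (+2)  2169: Thu (+1)  2170: Fri (+1)  2171: Sat (+1) ✓
  2172: Mon (+2)  2173: Tue (+1)  2174: Wed (+1)  2175: Thu (+1)  … (21 more years) …
  2197: Thu (+1)  2198: Fri (+1)  2199: Sat (+1) ✓  2200: Sun (+1)  2201: Mon (+1)
  2202: Tue (+1)  2203: Wed (+1)  2204: Fri (+2)  2205: Sat (+1) ✓  2206: Sun (+1)
  2207: Mon (+1)  2208: Wed (+2)  2209: Thu (+1)  2210: Fri (+1)
Saturday years: 2165, 2171, 2176, 2182, 2193, 2199, 2205 — 7 in total.

7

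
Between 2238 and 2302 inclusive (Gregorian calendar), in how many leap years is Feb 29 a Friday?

2

Leap years in 2238–2302: 15 of them.
Feb 29 weekday advances by 5 (mod 7) from one leap year to the next four years later (or differs when a century non-leap intervenes).
Leap-day weekdays: 2240:Sat 2244:Thu 2248:Tue 2252:Sun 2256:Fri✓ 2260:Wed 2264:Mon 2268:Sat 2272:Thu 2276:Tue 2280:Sun 2284:Fri✓ 2288:Wed 2292:Mon 2296:Sat
Friday: 2256, 2284 → 2.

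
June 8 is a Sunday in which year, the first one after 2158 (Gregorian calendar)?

From one year to the next, a fixed date's weekday advances by 1, or by 2 when a Feb 29 lies between the two dates.
2158: June 8 is Thursday.
2159: Friday (+1)
2160: Sunday (+2)
June 8 falls on a Sunday in 2160.

2160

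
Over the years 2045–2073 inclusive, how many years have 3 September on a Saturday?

Track 3 September's weekday year by year (advancing +1, or +2 across a Feb 29):
  2045: Sun  2046: Mon (+1)  2047: Tue (+1)  2048: Thu (+2)  2049: Fri (+1)
  2050: Sat (+1) ✓  2051: Sun (+1)  2052: Tue (+2)  2053: Wed (+1)  2054: Thu (+1)
  2055: Fri (+1)  2056: Sun (+2)  2057: Mon (+1)  2058: Tue (+1)  2059: Wed (+1)
  2060: Fri (+2)  2061: Sat (+1) ✓  2062: Sun (+1)  2063: Mon (+1)  2064: Wed (+2)
  2065: Thu (+1)  2066: Fri (+1)  2067: Sat (+1) ✓  2068: Mon (+2)  2069: Tue (+1)
  2070: Wed (+1)  2071: Thu (+1)  2072: Sat (+2) ✓  2073: Sun (+1)
Saturday years: 2050, 2061, 2067, 2072 — 4 in total.

4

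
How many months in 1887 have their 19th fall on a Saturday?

3

Check the 19th of each month of 1887: Jan 19: Wed, Feb 19: Sat, Mar 19: Sat, Apr 19: Tue, May 19: Thu, Jun 19: Sun, Jul 19: Tue, Aug 19: Fri, Sep 19: Mon, Oct 19: Wed, Nov 19: Sat, Dec 19: Mon.
Saturday occurs in February, March, November — 3 months.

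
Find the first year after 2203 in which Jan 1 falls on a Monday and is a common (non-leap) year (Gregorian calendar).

Jan 1 advances by 2 weekdays after a leap year and by 1 after a common year.
2203: Jan 1 is Saturday.
2204: Sunday (leap)
2205: Tuesday
2206: Wednesday
2207: Thursday
2208: Friday (leap)
2209: Sunday
2210: Monday
2210 begins on a Monday and is a common year.

2210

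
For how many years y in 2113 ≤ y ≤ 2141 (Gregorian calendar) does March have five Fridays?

13

March has 31 days; it has five Fridays when Friday falls among the first (month-length − 28) days — i.e. when March 1 is one of Friday/Thursday/Wednesday.
March 1 by year: 2113:Wed✓ 2114:Thu✓ 2115:Fri✓ 2116:Sun 2117:Mon 2118:Tue 2119:Wed✓ 2120:Fri✓ 2121:Sat 2122:Sun 2123:Mon 2124:Wed✓ 2125:Thu✓ 2126:Fri✓ 2127:Sat 2128:Mon 2129:Tue 2130:Wed✓ 2131:Thu✓ 2132:Sat 2133:Sun 2134:Mon 2135:Tue 2136:Thu✓ 2137:Fri✓ 2138:Sat 2139:Sun 2140:Tue 2141:Wed✓
Years with five Fridays: 2113, 2114, 2115, 2119, 2120, 2124, 2125, 2126, 2130, 2131, 2136, 2137, 2141 → 13.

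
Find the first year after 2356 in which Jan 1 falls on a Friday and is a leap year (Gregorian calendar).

2360

Jan 1 advances by 2 weekdays after a leap year and by 1 after a common year.
2356: Jan 1 is Sunday (leap).
2357: Tuesday
2358: Wednesday
2359: Thursday
2360: Friday (leap)
2360 begins on a Friday and is a leap year.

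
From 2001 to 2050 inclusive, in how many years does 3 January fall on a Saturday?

Track 3 January's weekday year by year (advancing +1, or +2 across a Feb 29):
  2001: Wed  2002: Thu (+1)  2003: Fri (+1)  2004: Sat (+1) ✓  2005: Mon (+2)
  2006: Tue (+1)  2007: Wed (+1)  2008: Thu (+1)  2009: Sat (+2) ✓  2010: Sun (+1)
  2011: Mon (+1)  2012: Tue (+1)  2013: Thu (+2)  2014: Fri (+1)  … (22 more years) …
  2037: Sat (+2) ✓  2038: Sun (+1)  2039: Mon (+1)  2040: Tue (+1)  2041: Thu (+2)
  2042: Fri (+1)  2043: Sat (+1) ✓  2044: Sun (+1)  2045: Tue (+2)  2046: Wed (+1)
  2047: Thu (+1)  2048: Fri (+1)  2049: Sun (+2)  2050: Mon (+1)
Saturday years: 2004, 2009, 2015, 2026, 2032, 2037, 2043 — 7 in total.

7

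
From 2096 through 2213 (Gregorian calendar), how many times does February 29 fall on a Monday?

5

Leap years in 2096–2213: 28 of them.
Feb 29 weekday advances by 5 (mod 7) from one leap year to the next four years later (or differs when a century non-leap intervenes).
Leap-day weekdays: 2096:Wed 2104:Fri 2108:Wed 2112:Mon✓ 2116:Sat 2120:Thu 2124:Tue 2128:Sun 2132:Fri 2136:Wed 2140:Mon✓ 2144:Sat 2148:Thu 2152:Tue 2156:Sun 2160:Fri 2164:Wed 2168:Mon✓ 2172:Sat 2176:Thu 2180:Tue 2184:Sun 2188:Fri 2192:Wed 2196:Mon✓ 2204:Wed 2208:Mon✓ 2212:Sat
Monday: 2112, 2140, 2168, 2196, 2208 → 5.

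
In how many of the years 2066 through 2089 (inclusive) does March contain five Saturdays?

March has 31 days; it has five Saturdays when Saturday falls among the first (month-length − 28) days — i.e. when March 1 is one of Saturday/Friday/Thursday.
March 1 by year: 2066:Mon 2067:Tue 2068:Thu✓ 2069:Fri✓ 2070:Sat✓ 2071:Sun 2072:Tue 2073:Wed 2074:Thu✓ 2075:Fri✓ 2076:Sun 2077:Mon 2078:Tue 2079:Wed 2080:Fri✓ 2081:Sat✓ 2082:Sun 2083:Mon 2084:Wed 2085:Thu✓ 2086:Fri✓ 2087:Sat✓ 2088:Mon 2089:Tue
Years with five Saturdays: 2068, 2069, 2070, 2074, 2075, 2080, 2081, 2085, 2086, 2087 → 10.

10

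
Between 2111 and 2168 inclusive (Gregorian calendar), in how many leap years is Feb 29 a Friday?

2

Leap years in 2111–2168: 15 of them.
Feb 29 weekday advances by 5 (mod 7) from one leap year to the next four years later (or differs when a century non-leap intervenes).
Leap-day weekdays: 2112:Mon 2116:Sat 2120:Thu 2124:Tue 2128:Sun 2132:Fri✓ 2136:Wed 2140:Mon 2144:Sat 2148:Thu 2152:Tue 2156:Sun 2160:Fri✓ 2164:Wed 2168:Mon
Friday: 2132, 2160 → 2.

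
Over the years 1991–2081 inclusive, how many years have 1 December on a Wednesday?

Track 1 December's weekday year by year (advancing +1, or +2 across a Feb 29):
  1991: Sun  1992: Tue (+2)  1993: Wed (+1) ✓  1994: Thu (+1)  1995: Fri (+1)
  1996: Sun (+2)  1997: Mon (+1)  1998: Tue (+1)  1999: Wed (+1) ✓  2000: Fri (+2)
  2001: Sat (+1)  2002: Sun (+1)  2003: Mon (+1)  2004: Wed (+2) ✓  … (63 more years) …
  2068: Sat (+2)  2069: Sun (+1)  2070: Mon (+1)  2071: Tue (+1)  2072: Thu (+2)
  2073: Fri (+1)  2074: Sat (+1)  2075: Sun (+1)  2076: Tue (+2)  2077: Wed (+1) ✓
  2078: Thu (+1)  2079: Fri (+1)  2080: Sun (+2)  2081: Mon (+1)
Wednesday years: 1993, 1999, 2004, 2010, 2021, 2027, 2032, 2038, 2049, 2055, 2060, 2066, 2077 — 13 in total.

13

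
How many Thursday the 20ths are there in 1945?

Check the 20th of each month of 1945: Jan 20: Sat, Feb 20: Tue, Mar 20: Tue, Apr 20: Fri, May 20: Sun, Jun 20: Wed, Jul 20: Fri, Aug 20: Mon, Sep 20: Thu, Oct 20: Sat, Nov 20: Tue, Dec 20: Thu.
Thursday occurs in September, December — 2 months.

2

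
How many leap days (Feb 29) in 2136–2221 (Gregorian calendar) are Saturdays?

Leap years in 2136–2221: 21 of them.
Feb 29 weekday advances by 5 (mod 7) from one leap year to the next four years later (or differs when a century non-leap intervenes).
Leap-day weekdays: 2136:Wed 2140:Mon 2144:Sat✓ 2148:Thu 2152:Tue 2156:Sun 2160:Fri 2164:Wed 2168:Mon 2172:Sat✓ 2176:Thu 2180:Tue 2184:Sun 2188:Fri 2192:Wed 2196:Mon 2204:Wed 2208:Mon 2212:Sat✓ 2216:Thu 2220:Tue
Saturday: 2144, 2172, 2212 → 3.

3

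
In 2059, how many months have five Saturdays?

A month of length L has five Saturdays iff its first Saturday is on day ≤ L−28 (so day 1–3 in a 31-day month, 1–2 in a 30-day month, day 1 in a leap February).
Checking each month of 2059: Jan starts Wed (31d); Feb starts Sat (28d); Mar starts Sat (31d) ✓; Apr starts Tue (30d); May starts Thu (31d) ✓; Jun starts Sun (30d); Jul starts Tue (31d); Aug starts Fri (31d) ✓; Sep starts Mon (30d); Oct starts Wed (31d); Nov starts Sat (30d) ✓; Dec starts Mon (31d).
Five-Saturday months: March, May, August, November → 4.

4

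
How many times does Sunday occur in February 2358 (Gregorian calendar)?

February 2358 has 28 days and begins on Saturday.
The first Sunday is February 2.
Sundays fall on 2, 9, 16, 23 — that's 4.

4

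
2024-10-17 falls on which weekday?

January 1, 2024 is a Monday.
October 17 is day 291 of the year, i.e. 290 days after Jan 1.
290 mod 7 = 3, so advance 3 weekdays from Monday: Thursday.

Thursday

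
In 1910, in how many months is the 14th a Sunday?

1

Check the 14th of each month of 1910: Jan 14: Fri, Feb 14: Mon, Mar 14: Mon, Apr 14: Thu, May 14: Sat, Jun 14: Tue, Jul 14: Thu, Aug 14: Sun, Sep 14: Wed, Oct 14: Fri, Nov 14: Mon, Dec 14: Wed.
Sunday occurs in August — 1 month.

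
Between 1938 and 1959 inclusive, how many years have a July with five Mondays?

July has 31 days; it has five Mondays when Monday falls among the first (month-length − 28) days — i.e. when July 1 is one of Monday/Sunday/Saturday.
July 1 by year: 1938:Fri 1939:Sat✓ 1940:Mon✓ 1941:Tue 1942:Wed 1943:Thu 1944:Sat✓ 1945:Sun✓ 1946:Mon✓ 1947:Tue 1948:Thu 1949:Fri 1950:Sat✓ 1951:Sun✓ 1952:Tue 1953:Wed 1954:Thu 1955:Fri 1956:Sun✓ 1957:Mon✓ 1958:Tue 1959:Wed
Years with five Mondays: 1939, 1940, 1944, 1945, 1946, 1950, 1951, 1956, 1957 → 9.

9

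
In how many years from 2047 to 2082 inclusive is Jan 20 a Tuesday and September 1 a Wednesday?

1

Check each year's weekday for Jan 20 and September 1:
  2047: Sun/Sun  2048: Mon/Tue  2049: Wed/Wed  2050: Thu/Thu  2051: Fri/Fri  2052: Sat/Sun  2053: Mon/Mon  2054: Tue/Tue  2055: Wed/Wed  2056: Thu/Fri  2057: Sat/Sat  2058: Sun/Sun  2059: Mon/Mon  2060: Tue/Wed ✓  …(8 more)…  2069: Sun/Sun  2070: Mon/Mon  2071: Tue/Tue  2072: Wed/Thu  2073: Fri/Fri  2074: Sat/Sat  2075: Sun/Sun  2076: Mon/Tue  2077: Wed/Wed  2078: Thu/Thu  2079: Fri/Fri  2080: Sat/Sun  2081: Mon/Mon  2082: Tue/Tue
Both conditions hold in: 2060 — 1.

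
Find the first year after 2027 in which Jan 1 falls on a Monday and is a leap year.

2052

Jan 1 advances by 2 weekdays after a leap year and by 1 after a common year.
2027: Jan 1 is Friday.
2028: Saturday (leap)
2029: Monday
2030: Tuesday
2031: Wednesday
2032: Thursday (leap)
2033: Saturday
2034: Sunday
2035: Monday
2036: Tuesday (leap)
2037: Thursday
2038: Friday
2039: Saturday
2040: Sunday (leap)
2041: Tuesday
2042: Wednesday
2043: Thursday
2044: Friday (leap)
2045: Sunday
2046: Monday
2047: Tuesday
2048: Wednesday (leap)
2049: Friday
2050: Saturday
2051: Sunday
2052: Monday (leap)
2052 begins on a Monday and is a leap year.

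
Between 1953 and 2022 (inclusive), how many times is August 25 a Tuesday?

Track August 25's weekday year by year (advancing +1, or +2 across a Feb 29):
  1953: Tue ✓  1954: Wed (+1)  1955: Thu (+1)  1956: Sat (+2)  1957: Sun (+1)
  1958: Mon (+1)  1959: Tue (+1) ✓  1960: Thu (+2)  1961: Fri (+1)  1962: Sat (+1)
  1963: Sun (+1)  1964: Tue (+2) ✓  1965: Wed (+1)  1966: Thu (+1)  … (42 more years) …
  2009: Tue (+1) ✓  2010: Wed (+1)  2011: Thu (+1)  2012: Sat (+2)  2013: Sun (+1)
  2014: Mon (+1)  2015: Tue (+1) ✓  2016: Thu (+2)  2017: Fri (+1)  2018: Sat (+1)
  2019: Sun (+1)  2020: Tue (+2) ✓  2021: Wed (+1)  2022: Thu (+1)
Tuesday years: 1953, 1959, 1964, 1970, 1981, 1987, 1992, 1998, 2009, 2015, 2020 — 11 in total.

11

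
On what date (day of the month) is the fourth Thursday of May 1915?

May 1, 1915 is a Saturday, so the first Thursday is the 6th.
The fourth Thursday is 6 + 21 = 27.

27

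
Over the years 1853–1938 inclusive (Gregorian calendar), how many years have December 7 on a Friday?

Track December 7's weekday year by year (advancing +1, or +2 across a Feb 29):
  1853: Wed  1854: Thu (+1)  1855: Fri (+1) ✓  1856: Sun (+2)  1857: Mon (+1)
  1858: Tue (+1)  1859: Wed (+1)  1860: Fri (+2) ✓  1861: Sat (+1)  1862: Sun (+1)
  1863: Mon (+1)  1864: Wed (+2)  1865: Thu (+1)  1866: Fri (+1) ✓  … (58 more years) …
  1925: Mon (+1)  1926: Tue (+1)  1927: Wed (+1)  1928: Fri (+2) ✓  1929: Sat (+1)
  1930: Sun (+1)  1931: Mon (+1)  1932: Wed (+2)  1933: Thu (+1)  1934: Fri (+1) ✓
  1935: Sat (+1)  1936: Mon (+2)  1937: Tue (+1)  1938: Wed (+1)
Friday years: 1855, 1860, 1866, 1877, 1883, 1888, 1894, 1900, 1906, 1917, 1923, 1928, 1934 — 13 in total.

13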